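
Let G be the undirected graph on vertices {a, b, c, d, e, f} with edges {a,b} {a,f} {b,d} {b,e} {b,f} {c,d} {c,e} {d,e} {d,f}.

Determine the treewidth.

A width-2 tree decomposition is:
Bags: B1 = {a, b, f}  B2 = {b, d, f}  B3 = {b, d, e}  B4 = {c, d, e}
Tree: B1–B2, B2–B3, B3–B4
The largest bag has 3 vertices, giving width 2; this decomposition certifies tw(G) ≤ 2. Conversely, {c, d, e} is a clique of size 3, and the vertices of any clique must share a bag in every tree decomposition; so some bag has ≥ 3 vertices and tw(G) ≥ 2. The upper and lower bounds meet at 2, so that is the treewidth.

2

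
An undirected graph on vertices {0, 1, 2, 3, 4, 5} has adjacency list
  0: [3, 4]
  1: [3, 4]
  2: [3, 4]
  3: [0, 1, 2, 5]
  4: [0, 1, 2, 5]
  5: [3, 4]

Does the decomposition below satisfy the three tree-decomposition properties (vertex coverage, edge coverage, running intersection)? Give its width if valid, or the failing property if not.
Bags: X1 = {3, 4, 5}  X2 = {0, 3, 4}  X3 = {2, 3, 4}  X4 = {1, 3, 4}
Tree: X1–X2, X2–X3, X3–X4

Every vertex of G appears in some bag (union = {0, 1, 2, 3, 4, 5}); every edge is covered by a bag; and for each vertex v the set of bags containing v is connected in the bag tree. The decomposition is therefore valid. The largest bag has 3 vertices, so the width is 2.

Yes; width 2.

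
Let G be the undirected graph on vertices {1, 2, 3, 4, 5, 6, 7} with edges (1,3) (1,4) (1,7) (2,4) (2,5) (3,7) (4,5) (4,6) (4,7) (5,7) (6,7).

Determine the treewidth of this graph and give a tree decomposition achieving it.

Treewidth 2.
One such decomposition:
Bags: B1 = {2, 4, 5}  B2 = {4, 5, 7}  B3 = {4, 6, 7}  B4 = {1, 4, 7}  B5 = {1, 3, 7}
Tree: B1–B2, B2–B3, B3–B4, B4–B5

Every bag has size at most 3, so the width is 3 − 1 = 2 and tw(G) ≤ 2. Conversely, {1, 3, 7} is a clique of size 3, and the vertices of any clique must share a bag in every tree decomposition; so some bag has ≥ 3 vertices and tw(G) ≥ 2. Therefore the treewidth is 2.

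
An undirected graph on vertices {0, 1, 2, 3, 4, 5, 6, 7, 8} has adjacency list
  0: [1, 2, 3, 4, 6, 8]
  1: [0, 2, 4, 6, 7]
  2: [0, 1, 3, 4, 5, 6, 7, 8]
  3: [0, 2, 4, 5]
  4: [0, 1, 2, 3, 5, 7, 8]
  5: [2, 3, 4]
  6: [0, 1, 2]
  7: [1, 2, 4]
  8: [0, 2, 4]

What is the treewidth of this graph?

A width-3 tree decomposition is:
Bags: B1 = {0, 1, 2, 4}  B2 = {0, 2, 3, 4}  B3 = {0, 1, 2, 6}  B4 = {1, 2, 4, 7}  B5 = {2, 3, 4, 5}  B6 = {0, 2, 4, 8}
Tree: B1–B2, B1–B3, B1–B4, B2–B5, B1–B6
Every bag has size at most 4, so the width is 4 − 1 = 3 and tw(G) ≤ 3. For the lower bound, the 4 vertices {0, 2, 4, 8} are pairwise adjacent, and any tree decomposition puts a clique entirely inside one bag — forcing width ≥ 3. Hence tw(G) = 3 exactly.

3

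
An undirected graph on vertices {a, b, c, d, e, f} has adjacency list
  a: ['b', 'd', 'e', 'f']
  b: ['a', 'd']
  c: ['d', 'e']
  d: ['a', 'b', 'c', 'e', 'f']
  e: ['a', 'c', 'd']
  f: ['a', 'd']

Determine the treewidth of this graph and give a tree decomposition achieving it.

Each bag holds 3 vertices, so the decomposition has width 2, which upper-bounds the treewidth. On the other hand G contains the 3-clique {c, d, e}. A clique must lie in a single bag of any decomposition, so no decomposition can have width below 2. Hence tw(G) = 2 exactly.

Treewidth 2.
Bags: B1 = {c, d, e}  B2 = {a, d, e}  B3 = {a, d, f}  B4 = {a, b, d}
Tree: B1–B2, B2–B3, B2–B4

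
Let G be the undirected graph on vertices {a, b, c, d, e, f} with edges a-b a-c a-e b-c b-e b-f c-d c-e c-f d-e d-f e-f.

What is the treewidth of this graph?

3

A width-3 tree decomposition is:
Bags: B1 = {b, c, e, f}  B2 = {c, d, e, f}  B3 = {a, b, c, e}
Tree: B1–B2, B1–B3
The largest bag has 4 vertices, giving width 3; this decomposition certifies tw(G) ≤ 3. On the other hand G contains the 4-clique {a, b, c, e}. A clique must lie in a single bag of any decomposition, so no decomposition can have width below 3. Therefore the treewidth is 3.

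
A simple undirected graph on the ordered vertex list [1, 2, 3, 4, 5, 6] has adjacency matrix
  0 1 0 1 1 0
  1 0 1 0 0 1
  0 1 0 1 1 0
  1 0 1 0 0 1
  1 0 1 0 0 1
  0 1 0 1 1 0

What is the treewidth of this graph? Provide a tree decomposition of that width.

Treewidth 3.
One such decomposition:
Bags: B1 = {1, 3, 5, 6}  B2 = {1, 2, 3, 6}  B3 = {1, 3, 4, 6}
Tree: B1–B2, B2–B3

The largest bag has 4 vertices, giving width 3; this decomposition certifies tw(G) ≤ 3. For the lower bound: the 4 vertex sets {3,5}, {1,2}, {6}, {4} are disjoint, each induces a connected subgraph, and every pair is joined by at least one edge of G. Contracting each set to a single vertex therefore yields K_{4} as a minor, and since treewidth is minor-monotone, tw(G) ≥ tw(K_{4}) = 3. Combining the bounds, tw(G) = 3.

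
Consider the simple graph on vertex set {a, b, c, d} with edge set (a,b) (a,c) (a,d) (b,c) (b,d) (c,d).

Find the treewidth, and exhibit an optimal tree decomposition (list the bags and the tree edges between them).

Treewidth 3.
One optimal decomposition is:
Bags: B1 = {a, b, c, d}
Tree: (single bag)

A single bag containing all 4 vertices is trivially a valid decomposition of width 3. On the other hand G contains the 4-clique {a, b, c, d}. A clique must lie in a single bag of any decomposition, so no decomposition can have width below 3. Hence tw(G) = 3 exactly.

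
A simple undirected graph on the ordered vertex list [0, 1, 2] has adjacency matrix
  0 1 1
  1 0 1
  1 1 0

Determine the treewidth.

A width-2 tree decomposition is:
Bags: B1 = {0, 1, 2}
Tree: (single bag)
With just one bag of size 3, the width is 3 − 1 = 2, so tw(G) ≤ 2. Conversely, {0, 1, 2} is a clique of size 3, and the vertices of any clique must share a bag in every tree decomposition; so some bag has ≥ 3 vertices and tw(G) ≥ 2. Hence tw(G) = 2 exactly.

2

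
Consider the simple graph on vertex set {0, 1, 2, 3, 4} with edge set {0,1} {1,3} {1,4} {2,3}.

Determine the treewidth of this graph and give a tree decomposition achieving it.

Every bag has size at most 2, so the width is 2 − 1 = 1 and tw(G) ≤ 1. Any graph with an edge has treewidth ≥ 1, and G has the edge 1–0. Hence tw(G) = 1 exactly.

Treewidth 1.
Bags: B1 = {0, 1}  B2 = {1, 3}  B3 = {1, 4}  B4 = {2, 3}
Tree: B1–B2, B1–B3, B2–B4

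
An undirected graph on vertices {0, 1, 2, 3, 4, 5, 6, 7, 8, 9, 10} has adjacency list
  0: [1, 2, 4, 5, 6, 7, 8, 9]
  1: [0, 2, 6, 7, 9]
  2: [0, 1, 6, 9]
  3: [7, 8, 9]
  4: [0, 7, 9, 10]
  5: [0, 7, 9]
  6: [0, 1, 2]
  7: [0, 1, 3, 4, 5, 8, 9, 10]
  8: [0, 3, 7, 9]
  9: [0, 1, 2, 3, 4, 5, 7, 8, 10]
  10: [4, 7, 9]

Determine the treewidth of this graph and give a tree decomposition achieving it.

Every bag has size at most 4, so the width is 4 − 1 = 3 and tw(G) ≤ 3. Conversely, {0, 1, 2, 9} is a clique of size 4, and the vertices of any clique must share a bag in every tree decomposition; so some bag has ≥ 4 vertices and tw(G) ≥ 3. Combining the bounds, tw(G) = 3.

Treewidth 3.
One such decomposition:
Bags: B1 = {3, 7, 8, 9}  B2 = {0, 7, 8, 9}  B3 = {0, 4, 7, 9}  B4 = {0, 5, 7, 9}  B5 = {4, 7, 9, 10}  B6 = {0, 1, 7, 9}  B7 = {0, 1, 2, 9}  B8 = {0, 1, 2, 6}
Tree: B1–B2, B2–B3, B2–B4, B3–B5, B4–B6, B6–B7, B7–B8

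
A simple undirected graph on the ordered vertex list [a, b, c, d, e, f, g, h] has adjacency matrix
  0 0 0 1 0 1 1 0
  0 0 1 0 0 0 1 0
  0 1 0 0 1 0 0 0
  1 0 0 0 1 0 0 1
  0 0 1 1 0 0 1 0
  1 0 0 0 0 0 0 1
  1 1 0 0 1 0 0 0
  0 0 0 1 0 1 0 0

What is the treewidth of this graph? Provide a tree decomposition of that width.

The largest bag has 3 vertices, giving width 2; this decomposition certifies tw(G) ≤ 2. Since b–c–e–g–b is a cycle in G, G is not acyclic. Forests are exactly the graphs of treewidth ≤ 1, so tw(G) ≥ 2. Therefore the treewidth is 2.

Treewidth 2.
Bags: B1 = {b, c, g}  B2 = {c, e, g}  B3 = {a, e, g}  B4 = {a, d, e}  B5 = {a, d, f}  B6 = {d, f, h}
Tree: B1–B2, B2–B3, B3–B4, B4–B5, B5–B6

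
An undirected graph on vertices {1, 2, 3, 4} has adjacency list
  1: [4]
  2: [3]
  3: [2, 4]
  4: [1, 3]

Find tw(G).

1

A width-1 tree decomposition is:
Bags: B1 = {2, 3}  B2 = {3, 4}  B3 = {1, 4}
Tree: B1–B2, B2–B3
Every bag has size at most 2, so the width is 2 − 1 = 1 and tw(G) ≤ 1. Since G has at least one edge (e.g. 2–3), it is not an edgeless graph, so tw(G) ≥ 1. Therefore the treewidth is 1.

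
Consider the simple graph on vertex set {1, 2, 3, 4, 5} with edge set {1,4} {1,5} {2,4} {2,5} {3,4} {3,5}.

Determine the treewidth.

2

A width-2 tree decomposition is:
Bags: B1 = {1, 4, 5}  B2 = {2, 4, 5}  B3 = {3, 4, 5}
Tree: B1–B2, B2–B3
Every bag has size at most 3, so the width is 3 − 1 = 2 and tw(G) ≤ 2. The edges 5–1–4–2–5 form a cycle, so G is not a tree and its treewidth is at least 2. The upper and lower bounds meet at 2, so that is the treewidth.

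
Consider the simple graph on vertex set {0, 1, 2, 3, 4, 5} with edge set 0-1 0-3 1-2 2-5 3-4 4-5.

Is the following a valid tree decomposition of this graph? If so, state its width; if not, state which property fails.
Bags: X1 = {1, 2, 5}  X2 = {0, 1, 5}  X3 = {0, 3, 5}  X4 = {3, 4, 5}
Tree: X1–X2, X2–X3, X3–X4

Yes; width 2.

Vertex coverage: the bags together contain {0, 1, 2, 3, 4, 5}, the full vertex set. Edge coverage: each edge of G has both endpoints in at least one bag. Running intersection: for every vertex, the bags containing it form a connected subtree. All three properties hold, so this is a valid tree decomposition of width max|bag| − 1 = 2, and hence tw(G) ≤ 2.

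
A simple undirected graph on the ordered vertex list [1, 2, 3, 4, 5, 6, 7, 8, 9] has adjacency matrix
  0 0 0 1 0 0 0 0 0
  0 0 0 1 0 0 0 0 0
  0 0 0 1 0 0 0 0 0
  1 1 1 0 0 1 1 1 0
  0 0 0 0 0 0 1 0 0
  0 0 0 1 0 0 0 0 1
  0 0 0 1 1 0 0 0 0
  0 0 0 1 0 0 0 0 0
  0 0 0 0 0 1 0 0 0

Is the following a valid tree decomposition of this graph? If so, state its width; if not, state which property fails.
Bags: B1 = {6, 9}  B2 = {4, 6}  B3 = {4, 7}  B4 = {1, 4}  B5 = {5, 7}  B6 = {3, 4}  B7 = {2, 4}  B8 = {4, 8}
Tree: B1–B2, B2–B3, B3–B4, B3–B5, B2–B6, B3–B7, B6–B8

Checking the three conditions: (i) the bags cover all of {1, 2, 3, 4, 5, 6, 7, 8, 9}; (ii) for each edge, some bag contains both endpoints; (iii) the bags containing any fixed vertex form a subtree. All hold, so the decomposition is valid with width 2 − 1 = 1.

Yes; width 1.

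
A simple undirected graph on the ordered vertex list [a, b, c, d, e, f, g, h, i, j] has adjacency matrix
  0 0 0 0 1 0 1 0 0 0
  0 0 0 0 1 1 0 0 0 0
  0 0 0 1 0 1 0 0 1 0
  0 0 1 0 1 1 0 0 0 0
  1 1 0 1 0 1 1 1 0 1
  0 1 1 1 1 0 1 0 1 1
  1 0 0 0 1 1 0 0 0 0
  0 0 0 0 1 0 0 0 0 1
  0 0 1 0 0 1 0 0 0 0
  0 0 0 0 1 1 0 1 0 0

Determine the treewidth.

2

A width-2 tree decomposition is:
Bags: B1 = {e, f, j}  B2 = {d, e, f}  B3 = {e, f, g}  B4 = {e, h, j}  B5 = {c, d, f}  B6 = {a, e, g}  B7 = {c, f, i}  B8 = {b, e, f}
Tree: B1–B2, B1–B3, B1–B4, B2–B5, B3–B6, B5–B7, B1–B8
Every bag has size at most 3, so the width is 3 − 1 = 2 and tw(G) ≤ 2. Conversely, {a, e, g} is a clique of size 3, and the vertices of any clique must share a bag in every tree decomposition; so some bag has ≥ 3 vertices and tw(G) ≥ 2. Therefore the treewidth is 2.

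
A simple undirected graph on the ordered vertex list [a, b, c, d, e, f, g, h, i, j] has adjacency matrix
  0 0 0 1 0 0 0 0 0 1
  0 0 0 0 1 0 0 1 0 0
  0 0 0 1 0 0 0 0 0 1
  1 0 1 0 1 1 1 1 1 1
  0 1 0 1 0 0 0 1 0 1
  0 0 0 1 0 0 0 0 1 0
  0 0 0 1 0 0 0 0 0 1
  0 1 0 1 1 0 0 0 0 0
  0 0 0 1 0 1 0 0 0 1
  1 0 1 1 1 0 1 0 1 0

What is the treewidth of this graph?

A width-2 tree decomposition is:
Bags: B1 = {c, d, j}  B2 = {d, g, j}  B3 = {d, i, j}  B4 = {a, d, j}  B5 = {d, e, j}  B6 = {d, f, i}  B7 = {d, e, h}  B8 = {b, e, h}
Tree: B1–B2, B1–B3, B3–B4, B2–B5, B3–B6, B5–B7, B7–B8
The largest bag has 3 vertices, giving width 2; this decomposition certifies tw(G) ≤ 2. On the other hand G contains the 3-clique {d, g, j}. A clique must lie in a single bag of any decomposition, so no decomposition can have width below 2. Combining the bounds, tw(G) = 2.

2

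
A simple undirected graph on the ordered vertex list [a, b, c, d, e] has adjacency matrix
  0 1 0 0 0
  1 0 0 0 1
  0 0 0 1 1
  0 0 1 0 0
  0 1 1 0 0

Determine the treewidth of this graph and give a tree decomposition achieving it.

Treewidth 1.
Bags: B1 = {a, b}  B2 = {b, e}  B3 = {c, e}  B4 = {c, d}
Tree: B1–B2, B2–B3, B3–B4

Every bag has size at most 2, so the width is 2 − 1 = 1 and tw(G) ≤ 1. Any graph with an edge has treewidth ≥ 1, and G has the edge a–b. Hence tw(G) = 1 exactly.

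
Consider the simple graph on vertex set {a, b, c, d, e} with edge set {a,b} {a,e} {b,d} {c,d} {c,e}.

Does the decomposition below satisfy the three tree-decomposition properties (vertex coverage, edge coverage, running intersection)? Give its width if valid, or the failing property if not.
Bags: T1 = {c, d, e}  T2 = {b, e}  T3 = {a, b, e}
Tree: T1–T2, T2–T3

A tree decomposition must satisfy three properties: every vertex lies in some bag; for every edge, both endpoints lie together in some bag; and for every vertex, the bags containing it form a connected subtree. Here edge (d,b) lies in no bag, so the decomposition is invalid.

No — edge (d,b) lies in no bag.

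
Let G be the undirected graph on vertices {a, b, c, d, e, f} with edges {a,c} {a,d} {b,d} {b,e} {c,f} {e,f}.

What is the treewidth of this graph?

A width-2 tree decomposition is:
Bags: B1 = {a, b, d}  B2 = {a, b, e}  B3 = {a, e, f}  B4 = {a, c, f}
Tree: B1–B2, B2–B3, B3–B4
Every bag has size at most 3, so the width is 3 − 1 = 2 and tw(G) ≤ 2. The edges a–d–b–e–f–c–a form a cycle, so G is not a tree and its treewidth is at least 2. Therefore the treewidth is 2.

2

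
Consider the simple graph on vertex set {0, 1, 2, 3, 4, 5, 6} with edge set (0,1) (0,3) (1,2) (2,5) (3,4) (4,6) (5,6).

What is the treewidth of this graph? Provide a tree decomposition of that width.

Treewidth 2.
One such decomposition:
Bags: B1 = {0, 1, 3}  B2 = {1, 3, 4}  B3 = {1, 4, 6}  B4 = {1, 5, 6}  B5 = {1, 2, 5}
Tree: B1–B2, B2–B3, B3–B4, B4–B5

Every bag has size at most 3, so the width is 3 − 1 = 2 and tw(G) ≤ 2. For the lower bound, G contains the cycle 1–0–3–4–6–5–2–1, so G is not a forest; only forests have treewidth ≤ 1, hence tw(G) ≥ 2. Therefore the treewidth is 2.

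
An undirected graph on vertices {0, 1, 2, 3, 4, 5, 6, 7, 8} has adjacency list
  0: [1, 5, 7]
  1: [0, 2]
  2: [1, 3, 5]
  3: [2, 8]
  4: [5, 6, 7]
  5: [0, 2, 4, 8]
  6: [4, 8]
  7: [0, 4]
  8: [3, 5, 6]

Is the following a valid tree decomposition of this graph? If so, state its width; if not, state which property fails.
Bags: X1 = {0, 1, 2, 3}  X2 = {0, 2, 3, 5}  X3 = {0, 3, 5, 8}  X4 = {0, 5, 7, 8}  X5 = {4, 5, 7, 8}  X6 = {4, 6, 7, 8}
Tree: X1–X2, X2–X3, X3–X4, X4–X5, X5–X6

Every vertex of G appears in some bag (union = {0, 1, 2, 3, 4, 5, 6, 7, 8}); every edge is covered by a bag; and for each vertex v the set of bags containing v is connected in the bag tree. The decomposition is therefore valid. The largest bag has 4 vertices, so the width is 3.

Yes; width 3.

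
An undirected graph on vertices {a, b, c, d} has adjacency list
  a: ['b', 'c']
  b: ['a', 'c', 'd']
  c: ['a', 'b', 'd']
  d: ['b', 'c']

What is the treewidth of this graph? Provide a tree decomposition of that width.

Each bag holds 3 vertices, so the decomposition has width 2, which upper-bounds the treewidth. For the lower bound, the 3 vertices {b, c, d} are pairwise adjacent, and any tree decomposition puts a clique entirely inside one bag — forcing width ≥ 2. Hence tw(G) = 2 exactly.

Treewidth 2.
One optimal decomposition is:
Bags: B1 = {a, b, c}  B2 = {b, c, d}
Tree: B1–B2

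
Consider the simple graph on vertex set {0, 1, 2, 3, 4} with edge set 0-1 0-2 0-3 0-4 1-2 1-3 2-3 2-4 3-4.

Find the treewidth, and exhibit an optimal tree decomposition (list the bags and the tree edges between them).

Every bag has size at most 4, so the width is 4 − 1 = 3 and tw(G) ≤ 3. Conversely, {0, 1, 2, 3} is a clique of size 4, and the vertices of any clique must share a bag in every tree decomposition; so some bag has ≥ 4 vertices and tw(G) ≥ 3. Hence tw(G) = 3 exactly.

Treewidth 3.
One optimal decomposition is:
Bags: B1 = {0, 2, 3, 4}  B2 = {0, 1, 2, 3}
Tree: B1–B2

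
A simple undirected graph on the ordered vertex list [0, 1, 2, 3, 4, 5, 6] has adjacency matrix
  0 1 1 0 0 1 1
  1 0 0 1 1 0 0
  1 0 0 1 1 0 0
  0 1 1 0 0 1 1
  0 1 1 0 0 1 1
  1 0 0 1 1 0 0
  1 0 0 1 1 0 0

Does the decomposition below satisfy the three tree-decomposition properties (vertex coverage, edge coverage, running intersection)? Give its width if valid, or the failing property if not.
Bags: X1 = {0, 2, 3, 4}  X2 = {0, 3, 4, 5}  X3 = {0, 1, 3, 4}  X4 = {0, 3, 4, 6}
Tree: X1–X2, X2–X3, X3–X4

Yes; width 3.

Checking the three conditions: (i) the bags cover all of {0, 1, 2, 3, 4, 5, 6}; (ii) for each edge, some bag contains both endpoints; (iii) the bags containing any fixed vertex form a subtree. All hold, so the decomposition is valid with width 4 − 1 = 3.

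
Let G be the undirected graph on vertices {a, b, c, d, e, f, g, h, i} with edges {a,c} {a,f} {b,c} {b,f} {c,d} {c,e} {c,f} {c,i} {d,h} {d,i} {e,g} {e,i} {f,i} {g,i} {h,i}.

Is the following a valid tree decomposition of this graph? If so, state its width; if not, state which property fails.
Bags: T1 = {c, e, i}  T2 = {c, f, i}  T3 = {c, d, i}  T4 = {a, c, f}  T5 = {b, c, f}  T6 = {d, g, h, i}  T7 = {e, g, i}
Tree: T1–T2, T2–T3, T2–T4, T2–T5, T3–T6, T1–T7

No — bags containing vertex g are not connected in the tree.

A tree decomposition must satisfy three properties: every vertex lies in some bag; for every edge, both endpoints lie together in some bag; and for every vertex, the bags containing it form a connected subtree. Here bags containing vertex g are not connected in the tree, so the decomposition is invalid.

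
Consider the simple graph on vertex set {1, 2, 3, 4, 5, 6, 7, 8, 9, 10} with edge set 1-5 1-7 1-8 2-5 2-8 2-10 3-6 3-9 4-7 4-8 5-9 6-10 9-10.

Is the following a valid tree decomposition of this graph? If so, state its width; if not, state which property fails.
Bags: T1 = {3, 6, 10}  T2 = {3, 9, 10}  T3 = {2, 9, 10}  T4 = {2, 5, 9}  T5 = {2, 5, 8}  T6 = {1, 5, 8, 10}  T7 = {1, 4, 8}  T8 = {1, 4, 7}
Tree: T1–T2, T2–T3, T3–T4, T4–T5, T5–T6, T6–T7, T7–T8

No — bags containing vertex 10 are not connected in the tree.

A tree decomposition must satisfy three properties: every vertex lies in some bag; for every edge, both endpoints lie together in some bag; and for every vertex, the bags containing it form a connected subtree. Here bags containing vertex 10 are not connected in the tree, so the decomposition is invalid.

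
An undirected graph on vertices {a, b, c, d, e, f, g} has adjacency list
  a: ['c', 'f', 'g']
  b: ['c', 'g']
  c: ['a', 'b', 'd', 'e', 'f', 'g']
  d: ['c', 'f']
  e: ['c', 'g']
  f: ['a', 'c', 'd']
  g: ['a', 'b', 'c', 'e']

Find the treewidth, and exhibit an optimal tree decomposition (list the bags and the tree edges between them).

Treewidth 2.
One optimal decomposition is:
Bags: B1 = {a, c, g}  B2 = {a, c, f}  B3 = {c, d, f}  B4 = {c, e, g}  B5 = {b, c, g}
Tree: B1–B2, B2–B3, B1–B4, B1–B5

The largest bag has 3 vertices, giving width 2; this decomposition certifies tw(G) ≤ 2. For the lower bound, the 3 vertices {c, d, f} are pairwise adjacent, and any tree decomposition puts a clique entirely inside one bag — forcing width ≥ 2. Hence tw(G) = 2 exactly.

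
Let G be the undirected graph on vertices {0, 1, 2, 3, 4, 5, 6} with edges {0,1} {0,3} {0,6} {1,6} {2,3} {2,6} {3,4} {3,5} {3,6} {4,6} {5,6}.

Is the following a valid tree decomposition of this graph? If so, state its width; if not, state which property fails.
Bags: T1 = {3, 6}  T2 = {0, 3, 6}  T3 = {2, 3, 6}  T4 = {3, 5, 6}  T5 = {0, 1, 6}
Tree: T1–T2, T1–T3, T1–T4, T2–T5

No — vertex 4 appears in no bag.

A tree decomposition must satisfy three properties: every vertex lies in some bag; for every edge, both endpoints lie together in some bag; and for every vertex, the bags containing it form a connected subtree. Here vertex 4 appears in no bag, so the decomposition is invalid.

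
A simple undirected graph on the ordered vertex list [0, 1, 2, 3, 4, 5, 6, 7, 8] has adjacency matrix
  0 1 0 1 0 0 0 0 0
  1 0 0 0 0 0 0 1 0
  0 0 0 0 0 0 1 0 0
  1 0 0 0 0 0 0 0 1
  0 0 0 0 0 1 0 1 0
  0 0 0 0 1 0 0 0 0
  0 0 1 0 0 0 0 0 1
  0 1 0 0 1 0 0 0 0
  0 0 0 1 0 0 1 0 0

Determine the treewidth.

1

A width-1 tree decomposition is:
Bags: B1 = {4, 5}  B2 = {4, 7}  B3 = {1, 7}  B4 = {0, 1}  B5 = {0, 3}  B6 = {3, 8}  B7 = {6, 8}  B8 = {2, 6}
Tree: B1–B2, B2–B3, B3–B4, B4–B5, B5–B6, B6–B7, B7–B8
Every bag has size at most 2, so the width is 2 − 1 = 1 and tw(G) ≤ 1. Any graph with an edge has treewidth ≥ 1, and G has the edge 5–4. Therefore the treewidth is 1.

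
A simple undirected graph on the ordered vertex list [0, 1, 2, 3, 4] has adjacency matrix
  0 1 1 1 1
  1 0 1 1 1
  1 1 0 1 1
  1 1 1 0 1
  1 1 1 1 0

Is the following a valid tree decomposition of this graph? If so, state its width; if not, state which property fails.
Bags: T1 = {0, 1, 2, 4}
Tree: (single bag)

A tree decomposition must satisfy three properties: every vertex lies in some bag; for every edge, both endpoints lie together in some bag; and for every vertex, the bags containing it form a connected subtree. Here vertex 3 appears in no bag, so the decomposition is invalid.

No — vertex 3 appears in no bag.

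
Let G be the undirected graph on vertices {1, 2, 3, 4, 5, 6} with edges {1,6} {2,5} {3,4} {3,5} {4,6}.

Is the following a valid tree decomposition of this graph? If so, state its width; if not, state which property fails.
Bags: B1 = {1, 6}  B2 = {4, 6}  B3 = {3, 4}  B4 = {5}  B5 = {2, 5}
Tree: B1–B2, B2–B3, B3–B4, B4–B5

A tree decomposition must satisfy three properties: every vertex lies in some bag; for every edge, both endpoints lie together in some bag; and for every vertex, the bags containing it form a connected subtree. Here edge (3,5) lies in no bag, so the decomposition is invalid.

No — edge (3,5) lies in no bag.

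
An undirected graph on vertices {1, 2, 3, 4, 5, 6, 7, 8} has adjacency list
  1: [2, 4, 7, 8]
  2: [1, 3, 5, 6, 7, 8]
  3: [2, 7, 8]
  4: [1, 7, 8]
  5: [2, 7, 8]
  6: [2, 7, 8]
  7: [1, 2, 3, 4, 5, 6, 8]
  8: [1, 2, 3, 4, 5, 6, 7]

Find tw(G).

A width-3 tree decomposition is:
Bags: B1 = {2, 5, 7, 8}  B2 = {2, 3, 7, 8}  B3 = {2, 6, 7, 8}  B4 = {1, 2, 7, 8}  B5 = {1, 4, 7, 8}
Tree: B1–B2, B2–B3, B3–B4, B4–B5
Each bag holds 4 vertices, so the decomposition has width 3, which upper-bounds the treewidth. For the lower bound, the 4 vertices {1, 2, 7, 8} are pairwise adjacent, and any tree decomposition puts a clique entirely inside one bag — forcing width ≥ 3. The upper and lower bounds meet at 3, so that is the treewidth.

3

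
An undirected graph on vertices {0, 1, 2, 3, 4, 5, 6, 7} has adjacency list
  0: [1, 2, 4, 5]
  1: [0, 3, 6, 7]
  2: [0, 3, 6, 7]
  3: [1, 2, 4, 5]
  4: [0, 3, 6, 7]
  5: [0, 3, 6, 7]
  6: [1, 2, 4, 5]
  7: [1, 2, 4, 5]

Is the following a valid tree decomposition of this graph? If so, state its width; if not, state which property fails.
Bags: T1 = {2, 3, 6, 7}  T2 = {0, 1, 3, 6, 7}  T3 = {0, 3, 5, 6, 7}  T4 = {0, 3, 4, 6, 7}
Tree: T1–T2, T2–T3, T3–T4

A tree decomposition must satisfy three properties: every vertex lies in some bag; for every edge, both endpoints lie together in some bag; and for every vertex, the bags containing it form a connected subtree. Here edge (0,2) lies in no bag, so the decomposition is invalid.

No — edge (0,2) lies in no bag.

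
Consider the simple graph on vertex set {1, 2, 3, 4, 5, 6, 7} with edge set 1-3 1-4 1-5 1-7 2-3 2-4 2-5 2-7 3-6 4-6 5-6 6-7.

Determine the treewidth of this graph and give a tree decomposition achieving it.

Each bag holds 4 vertices, so the decomposition has width 3, which upper-bounds the treewidth. For the lower bound: the 4 vertex sets {6,7}, {2,4}, {1}, {5} are disjoint, each induces a connected subgraph, and every pair is joined by at least one edge of G. Contracting each set to a single vertex therefore yields K_{4} as a minor, and since treewidth is minor-monotone, tw(G) ≥ tw(K_{4}) = 3. The upper and lower bounds meet at 3, so that is the treewidth.

Treewidth 3.
Bags: B1 = {1, 2, 6, 7}  B2 = {1, 2, 4, 6}  B3 = {1, 2, 5, 6}  B4 = {1, 2, 3, 6}
Tree: B1–B2, B2–B3, B3–B4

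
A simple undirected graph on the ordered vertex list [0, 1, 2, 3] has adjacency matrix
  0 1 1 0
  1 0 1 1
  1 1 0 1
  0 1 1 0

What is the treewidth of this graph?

A width-2 tree decomposition is:
Bags: B1 = {1, 2, 3}  B2 = {0, 1, 2}
Tree: B1–B2
Each bag holds 3 vertices, so the decomposition has width 2, which upper-bounds the treewidth. For the lower bound, the 3 vertices {0, 1, 2} are pairwise adjacent, and any tree decomposition puts a clique entirely inside one bag — forcing width ≥ 2. Hence tw(G) = 2 exactly.

2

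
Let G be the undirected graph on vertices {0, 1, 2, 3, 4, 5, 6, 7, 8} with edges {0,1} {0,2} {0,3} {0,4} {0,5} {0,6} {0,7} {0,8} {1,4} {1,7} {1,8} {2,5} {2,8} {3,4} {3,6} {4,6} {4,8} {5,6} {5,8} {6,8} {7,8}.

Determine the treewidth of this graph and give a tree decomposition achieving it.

Treewidth 3.
One optimal decomposition is:
Bags: B1 = {0, 4, 6, 8}  B2 = {0, 5, 6, 8}  B3 = {0, 3, 4, 6}  B4 = {0, 1, 4, 8}  B5 = {0, 2, 5, 8}  B6 = {0, 1, 7, 8}
Tree: B1–B2, B1–B3, B1–B4, B2–B5, B4–B6

Every bag has size at most 4, so the width is 4 − 1 = 3 and tw(G) ≤ 3. On the other hand G contains the 4-clique {0, 1, 4, 8}. A clique must lie in a single bag of any decomposition, so no decomposition can have width below 3. The upper and lower bounds meet at 3, so that is the treewidth.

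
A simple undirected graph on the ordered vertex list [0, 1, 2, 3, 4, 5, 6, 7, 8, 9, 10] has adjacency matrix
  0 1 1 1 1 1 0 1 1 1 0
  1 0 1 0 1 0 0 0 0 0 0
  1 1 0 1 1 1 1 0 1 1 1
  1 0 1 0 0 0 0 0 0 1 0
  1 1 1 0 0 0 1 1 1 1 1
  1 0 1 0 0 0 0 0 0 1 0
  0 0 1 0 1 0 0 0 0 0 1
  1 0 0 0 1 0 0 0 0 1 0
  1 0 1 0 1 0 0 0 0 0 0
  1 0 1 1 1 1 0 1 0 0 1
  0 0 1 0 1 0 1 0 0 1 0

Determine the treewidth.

3

A width-3 tree decomposition is:
Bags: B1 = {0, 2, 4, 9}  B2 = {0, 2, 4, 8}  B3 = {0, 4, 7, 9}  B4 = {0, 1, 2, 4}  B5 = {2, 4, 9, 10}  B6 = {0, 2, 5, 9}  B7 = {2, 4, 6, 10}  B8 = {0, 2, 3, 9}
Tree: B1–B2, B1–B3, B2–B4, B1–B5, B1–B6, B5–B7, B1–B8
Every bag has size at most 4, so the width is 4 − 1 = 3 and tw(G) ≤ 3. For the lower bound, the 4 vertices {0, 2, 3, 9} are pairwise adjacent, and any tree decomposition puts a clique entirely inside one bag — forcing width ≥ 3. The upper and lower bounds meet at 3, so that is the treewidth.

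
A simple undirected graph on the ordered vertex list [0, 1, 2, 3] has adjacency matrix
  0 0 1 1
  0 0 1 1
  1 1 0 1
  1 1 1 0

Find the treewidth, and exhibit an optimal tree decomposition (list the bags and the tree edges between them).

Treewidth 2.
Bags: B1 = {1, 2, 3}  B2 = {0, 2, 3}
Tree: B1–B2

The largest bag has 3 vertices, giving width 2; this decomposition certifies tw(G) ≤ 2. For the lower bound, the 3 vertices {0, 2, 3} are pairwise adjacent, and any tree decomposition puts a clique entirely inside one bag — forcing width ≥ 2. Hence tw(G) = 2 exactly.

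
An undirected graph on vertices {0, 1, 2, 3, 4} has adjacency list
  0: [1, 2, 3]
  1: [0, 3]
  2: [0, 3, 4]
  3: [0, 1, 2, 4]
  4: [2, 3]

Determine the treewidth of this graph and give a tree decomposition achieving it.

Every bag has size at most 3, so the width is 3 − 1 = 2 and tw(G) ≤ 2. On the other hand G contains the 3-clique {0, 1, 3}. A clique must lie in a single bag of any decomposition, so no decomposition can have width below 2. Combining the bounds, tw(G) = 2.

Treewidth 2.
One such decomposition:
Bags: B1 = {0, 2, 3}  B2 = {0, 1, 3}  B3 = {2, 3, 4}
Tree: B1–B2, B1–B3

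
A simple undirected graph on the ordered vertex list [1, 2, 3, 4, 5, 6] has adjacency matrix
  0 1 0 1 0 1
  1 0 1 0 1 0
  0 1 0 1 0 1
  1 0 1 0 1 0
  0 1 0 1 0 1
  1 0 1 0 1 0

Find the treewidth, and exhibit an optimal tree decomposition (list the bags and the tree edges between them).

Treewidth 3.
Bags: B1 = {1, 2, 4, 6}  B2 = {2, 4, 5, 6}  B3 = {2, 3, 4, 6}
Tree: B1–B2, B2–B3

Every bag has size at most 4, so the width is 4 − 1 = 3 and tw(G) ≤ 3. For the lower bound: the 4 vertex sets {1,2}, {4,5}, {6}, {3} are disjoint, each induces a connected subgraph, and every pair is joined by at least one edge of G. Contracting each set to a single vertex therefore yields K_{4} as a minor, and since treewidth is minor-monotone, tw(G) ≥ tw(K_{4}) = 3. Therefore the treewidth is 3.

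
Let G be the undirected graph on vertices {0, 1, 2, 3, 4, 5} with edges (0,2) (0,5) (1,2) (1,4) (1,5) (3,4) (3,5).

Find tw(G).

A width-2 tree decomposition is:
Bags: B1 = {1, 3, 4}  B2 = {1, 3, 5}  B3 = {1, 2, 5}  B4 = {0, 2, 5}
Tree: B1–B2, B2–B3, B3–B4
The largest bag has 3 vertices, giving width 2; this decomposition certifies tw(G) ≤ 2. Since 4–3–5–1–4 is a cycle in G, G is not acyclic. Forests are exactly the graphs of treewidth ≤ 1, so tw(G) ≥ 2. Combining the bounds, tw(G) = 2.

2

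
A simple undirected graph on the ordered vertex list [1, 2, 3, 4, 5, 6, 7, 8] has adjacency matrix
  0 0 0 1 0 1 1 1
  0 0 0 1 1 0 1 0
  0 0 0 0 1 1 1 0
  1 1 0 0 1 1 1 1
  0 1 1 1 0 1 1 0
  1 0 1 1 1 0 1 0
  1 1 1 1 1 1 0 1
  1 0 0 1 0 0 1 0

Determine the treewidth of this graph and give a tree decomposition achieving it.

Treewidth 3.
One such decomposition:
Bags: B1 = {1, 4, 7, 8}  B2 = {1, 4, 6, 7}  B3 = {4, 5, 6, 7}  B4 = {2, 4, 5, 7}  B5 = {3, 5, 6, 7}
Tree: B1–B2, B2–B3, B3–B4, B3–B5

Each bag holds 4 vertices, so the decomposition has width 3, which upper-bounds the treewidth. On the other hand G contains the 4-clique {3, 5, 6, 7}. A clique must lie in a single bag of any decomposition, so no decomposition can have width below 3. Combining the bounds, tw(G) = 3.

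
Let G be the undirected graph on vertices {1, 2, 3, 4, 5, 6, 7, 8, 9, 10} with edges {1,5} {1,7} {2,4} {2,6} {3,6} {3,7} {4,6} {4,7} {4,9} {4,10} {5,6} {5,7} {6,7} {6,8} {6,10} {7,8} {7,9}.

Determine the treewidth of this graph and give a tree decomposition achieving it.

Treewidth 2.
Bags: B1 = {4, 6, 7}  B2 = {6, 7, 8}  B3 = {3, 6, 7}  B4 = {4, 7, 9}  B5 = {4, 6, 10}  B6 = {2, 4, 6}  B7 = {5, 6, 7}  B8 = {1, 5, 7}
Tree: B1–B2, B1–B3, B1–B4, B1–B5, B1–B6, B1–B7, B7–B8

The largest bag has 3 vertices, giving width 2; this decomposition certifies tw(G) ≤ 2. On the other hand G contains the 3-clique {1, 5, 7}. A clique must lie in a single bag of any decomposition, so no decomposition can have width below 2. Hence tw(G) = 2 exactly.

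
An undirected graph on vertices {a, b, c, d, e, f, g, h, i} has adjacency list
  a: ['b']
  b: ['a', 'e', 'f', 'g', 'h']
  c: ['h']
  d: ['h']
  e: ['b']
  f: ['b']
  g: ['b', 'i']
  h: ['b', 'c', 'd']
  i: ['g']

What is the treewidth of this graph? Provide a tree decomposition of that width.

Treewidth 1.
One such decomposition:
Bags: B1 = {d, h}  B2 = {b, h}  B3 = {a, b}  B4 = {b, e}  B5 = {b, g}  B6 = {g, i}  B7 = {c, h}  B8 = {b, f}
Tree: B1–B2, B2–B3, B2–B4, B3–B5, B5–B6, B2–B7, B3–B8

Every bag has size at most 2, so the width is 2 − 1 = 1 and tw(G) ≤ 1. G has an edge, so its treewidth is at least 1. Combining the bounds, tw(G) = 1.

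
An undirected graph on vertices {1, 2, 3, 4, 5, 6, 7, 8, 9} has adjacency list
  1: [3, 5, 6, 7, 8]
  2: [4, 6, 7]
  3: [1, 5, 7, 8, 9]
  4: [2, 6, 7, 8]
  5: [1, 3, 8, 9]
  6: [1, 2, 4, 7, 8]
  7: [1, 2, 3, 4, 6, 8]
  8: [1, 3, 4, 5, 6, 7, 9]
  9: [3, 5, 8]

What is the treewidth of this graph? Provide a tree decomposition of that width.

Treewidth 3.
One such decomposition:
Bags: B1 = {1, 6, 7, 8}  B2 = {4, 6, 7, 8}  B3 = {2, 4, 6, 7}  B4 = {1, 3, 7, 8}  B5 = {1, 3, 5, 8}  B6 = {3, 5, 8, 9}
Tree: B1–B2, B2–B3, B1–B4, B4–B5, B5–B6

The largest bag has 4 vertices, giving width 3; this decomposition certifies tw(G) ≤ 3. Conversely, {1, 3, 5, 8} is a clique of size 4, and the vertices of any clique must share a bag in every tree decomposition; so some bag has ≥ 4 vertices and tw(G) ≥ 3. The upper and lower bounds meet at 3, so that is the treewidth.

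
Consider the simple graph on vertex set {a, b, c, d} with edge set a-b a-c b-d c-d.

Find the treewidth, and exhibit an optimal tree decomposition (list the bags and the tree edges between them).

The largest bag has 3 vertices, giving width 2; this decomposition certifies tw(G) ≤ 2. For the lower bound, G contains the cycle a–b–d–c–a, so G is not a forest; only forests have treewidth ≤ 1, hence tw(G) ≥ 2. Therefore the treewidth is 2.

Treewidth 2.
Bags: B1 = {a, b, d}  B2 = {a, c, d}
Tree: B1–B2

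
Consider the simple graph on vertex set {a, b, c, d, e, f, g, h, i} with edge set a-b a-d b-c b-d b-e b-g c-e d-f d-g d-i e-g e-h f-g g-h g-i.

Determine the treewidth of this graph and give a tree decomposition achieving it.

Treewidth 2.
One optimal decomposition is:
Bags: B1 = {b, e, g}  B2 = {b, d, g}  B3 = {d, g, i}  B4 = {b, c, e}  B5 = {a, b, d}  B6 = {d, f, g}  B7 = {e, g, h}
Tree: B1–B2, B2–B3, B1–B4, B2–B5, B2–B6, B1–B7

Every bag has size at most 3, so the width is 3 − 1 = 2 and tw(G) ≤ 2. For the lower bound, the 3 vertices {d, f, g} are pairwise adjacent, and any tree decomposition puts a clique entirely inside one bag — forcing width ≥ 2. Hence tw(G) = 2 exactly.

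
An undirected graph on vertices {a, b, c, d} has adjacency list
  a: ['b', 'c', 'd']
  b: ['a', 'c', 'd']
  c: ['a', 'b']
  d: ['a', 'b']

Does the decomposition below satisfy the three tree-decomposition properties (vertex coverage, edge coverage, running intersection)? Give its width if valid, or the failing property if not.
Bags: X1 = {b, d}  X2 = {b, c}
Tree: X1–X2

No — vertex a appears in no bag.

A tree decomposition must satisfy three properties: every vertex lies in some bag; for every edge, both endpoints lie together in some bag; and for every vertex, the bags containing it form a connected subtree. Here vertex a appears in no bag, so the decomposition is invalid.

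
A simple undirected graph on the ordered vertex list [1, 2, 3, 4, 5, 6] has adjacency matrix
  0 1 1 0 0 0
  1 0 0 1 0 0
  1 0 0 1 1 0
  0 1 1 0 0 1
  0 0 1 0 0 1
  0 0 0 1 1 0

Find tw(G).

2

A width-2 tree decomposition is:
Bags: B1 = {4, 5, 6}  B2 = {3, 4, 5}  B3 = {2, 3, 4}  B4 = {1, 2, 3}
Tree: B1–B2, B2–B3, B3–B4
The largest bag has 3 vertices, giving width 2; this decomposition certifies tw(G) ≤ 2. The edges 6–5–3–4–6 form a cycle, so G is not a tree and its treewidth is at least 2. The upper and lower bounds meet at 2, so that is the treewidth.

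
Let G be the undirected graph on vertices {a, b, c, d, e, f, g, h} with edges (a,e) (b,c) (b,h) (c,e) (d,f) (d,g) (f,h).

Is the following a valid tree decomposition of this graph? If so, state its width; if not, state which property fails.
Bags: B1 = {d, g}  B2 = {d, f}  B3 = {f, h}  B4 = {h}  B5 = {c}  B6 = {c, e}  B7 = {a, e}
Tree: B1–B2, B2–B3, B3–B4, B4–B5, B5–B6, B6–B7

A tree decomposition must satisfy three properties: every vertex lies in some bag; for every edge, both endpoints lie together in some bag; and for every vertex, the bags containing it form a connected subtree. Here vertex b appears in no bag, so the decomposition is invalid.

No — vertex b appears in no bag.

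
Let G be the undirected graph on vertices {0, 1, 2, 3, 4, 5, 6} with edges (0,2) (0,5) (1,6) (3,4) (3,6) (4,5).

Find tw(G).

A width-1 tree decomposition is:
Bags: B1 = {1, 6}  B2 = {3, 6}  B3 = {3, 4}  B4 = {4, 5}  B5 = {0, 5}  B6 = {0, 2}
Tree: B1–B2, B2–B3, B3–B4, B4–B5, B5–B6
Every bag has size at most 2, so the width is 2 − 1 = 1 and tw(G) ≤ 1. Any graph with an edge has treewidth ≥ 1, and G has the edge 1–6. Therefore the treewidth is 1.

1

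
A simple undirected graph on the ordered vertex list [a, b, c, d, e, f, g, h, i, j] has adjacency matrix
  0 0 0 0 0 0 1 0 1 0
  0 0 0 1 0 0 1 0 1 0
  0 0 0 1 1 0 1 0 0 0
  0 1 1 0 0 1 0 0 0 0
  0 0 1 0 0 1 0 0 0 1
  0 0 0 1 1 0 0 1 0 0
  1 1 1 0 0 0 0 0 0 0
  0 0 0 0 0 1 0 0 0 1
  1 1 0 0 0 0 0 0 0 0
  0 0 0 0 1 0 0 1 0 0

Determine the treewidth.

A width-2 tree decomposition is:
Bags: B1 = {f, h, j}  B2 = {e, f, j}  B3 = {d, e, f}  B4 = {c, d, e}  B5 = {b, c, d}  B6 = {b, c, g}  B7 = {b, g, i}  B8 = {a, g, i}
Tree: B1–B2, B2–B3, B3–B4, B4–B5, B5–B6, B6–B7, B7–B8
The largest bag has 3 vertices, giving width 2; this decomposition certifies tw(G) ≤ 2. For the lower bound, G contains the cycle h–j–e–f–h, so G is not a forest; only forests have treewidth ≤ 1, hence tw(G) ≥ 2. Combining the bounds, tw(G) = 2.

2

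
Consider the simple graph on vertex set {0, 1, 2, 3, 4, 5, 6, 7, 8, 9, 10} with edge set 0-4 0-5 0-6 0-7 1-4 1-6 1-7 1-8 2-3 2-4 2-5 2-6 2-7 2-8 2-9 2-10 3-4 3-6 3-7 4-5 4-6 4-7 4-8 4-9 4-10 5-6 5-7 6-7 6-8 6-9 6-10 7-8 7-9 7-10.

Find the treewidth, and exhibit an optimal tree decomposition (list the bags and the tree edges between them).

Each bag holds 5 vertices, so the decomposition has width 4, which upper-bounds the treewidth. For the lower bound, the 5 vertices {0, 4, 5, 6, 7} are pairwise adjacent, and any tree decomposition puts a clique entirely inside one bag — forcing width ≥ 4. Therefore the treewidth is 4.

Treewidth 4.
One optimal decomposition is:
Bags: B1 = {2, 4, 6, 7, 8}  B2 = {2, 4, 5, 6, 7}  B3 = {1, 4, 6, 7, 8}  B4 = {2, 3, 4, 6, 7}  B5 = {2, 4, 6, 7, 9}  B6 = {0, 4, 5, 6, 7}  B7 = {2, 4, 6, 7, 10}
Tree: B1–B2, B1–B3, B1–B4, B4–B5, B2–B6, B5–B7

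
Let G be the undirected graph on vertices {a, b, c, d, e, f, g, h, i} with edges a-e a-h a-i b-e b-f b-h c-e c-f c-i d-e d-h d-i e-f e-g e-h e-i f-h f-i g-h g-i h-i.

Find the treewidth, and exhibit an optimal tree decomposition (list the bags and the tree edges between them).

Treewidth 3.
Bags: B1 = {b, e, f, h}  B2 = {e, f, h, i}  B3 = {e, g, h, i}  B4 = {a, e, h, i}  B5 = {d, e, h, i}  B6 = {c, e, f, i}
Tree: B1–B2, B2–B3, B2–B4, B2–B5, B2–B6

Every bag has size at most 4, so the width is 4 − 1 = 3 and tw(G) ≤ 3. On the other hand G contains the 4-clique {b, e, f, h}. A clique must lie in a single bag of any decomposition, so no decomposition can have width below 3. The upper and lower bounds meet at 3, so that is the treewidth.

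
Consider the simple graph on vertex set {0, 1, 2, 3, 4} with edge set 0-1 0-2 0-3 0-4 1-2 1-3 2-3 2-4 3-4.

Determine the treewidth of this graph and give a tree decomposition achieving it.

The largest bag has 4 vertices, giving width 3; this decomposition certifies tw(G) ≤ 3. For the lower bound, the 4 vertices {0, 1, 2, 3} are pairwise adjacent, and any tree decomposition puts a clique entirely inside one bag — forcing width ≥ 3. Hence tw(G) = 3 exactly.

Treewidth 3.
One such decomposition:
Bags: B1 = {0, 2, 3, 4}  B2 = {0, 1, 2, 3}
Tree: B1–B2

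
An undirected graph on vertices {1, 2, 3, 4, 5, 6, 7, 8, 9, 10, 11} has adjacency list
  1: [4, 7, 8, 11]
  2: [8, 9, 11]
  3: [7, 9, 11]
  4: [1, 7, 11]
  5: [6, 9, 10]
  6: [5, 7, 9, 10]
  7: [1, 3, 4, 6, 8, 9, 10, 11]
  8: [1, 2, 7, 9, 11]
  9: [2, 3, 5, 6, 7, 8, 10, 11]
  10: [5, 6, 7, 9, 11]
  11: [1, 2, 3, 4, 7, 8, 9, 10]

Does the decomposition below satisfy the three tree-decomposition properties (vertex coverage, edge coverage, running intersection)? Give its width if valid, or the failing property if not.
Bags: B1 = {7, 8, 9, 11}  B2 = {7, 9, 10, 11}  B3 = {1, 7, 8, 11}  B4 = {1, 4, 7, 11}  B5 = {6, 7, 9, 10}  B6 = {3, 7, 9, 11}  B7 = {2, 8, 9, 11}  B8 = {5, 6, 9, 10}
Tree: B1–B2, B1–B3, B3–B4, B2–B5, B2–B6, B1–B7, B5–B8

Checking the three conditions: (i) the bags cover all of {1, 2, 3, 4, 5, 6, 7, 8, 9, 10, 11}; (ii) for each edge, some bag contains both endpoints; (iii) the bags containing any fixed vertex form a subtree. All hold, so the decomposition is valid with width 4 − 1 = 3.

Yes; width 3.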